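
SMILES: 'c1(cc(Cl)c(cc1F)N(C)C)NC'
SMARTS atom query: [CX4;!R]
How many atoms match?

Check the 13 heavy atoms by environment: 6× c (aromatic, X3, in 6-ring) → no; 2× N (X3, acyclic) → no; 3× C (X4, acyclic) → match; 1× F (X1, acyclic) → no; 1× Cl (X1, acyclic) → no.
That gives 3 matching atoms.

3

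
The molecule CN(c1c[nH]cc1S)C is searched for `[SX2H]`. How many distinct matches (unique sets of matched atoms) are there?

[SX2H] is the SMARTS for a thiol: an aliphatic sulfur with two connections, one being H.
Exactly one fragment in the molecule meets all constraints, giving 1 match.

1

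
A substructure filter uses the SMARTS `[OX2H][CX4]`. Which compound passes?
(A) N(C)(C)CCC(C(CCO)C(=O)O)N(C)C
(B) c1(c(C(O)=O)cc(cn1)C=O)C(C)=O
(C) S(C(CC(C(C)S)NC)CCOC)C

A

[OX2H][CX4] describes a hydroxyl oxygen bound to an sp3 (X4) carbon (an aliphatic alcohol).
(A) contains a hydroxyl group (-OH), which satisfies every atom and bond constraint.
(B) has a carboxylic acid group (-C(=O)OH) but the -OH is on a CX3 carbonyl carbon, not a CX4 carbon.
(C) has a methoxy ether (-OCH3) but the oxygen has H0 (ether), not H1.
So the answer is (A).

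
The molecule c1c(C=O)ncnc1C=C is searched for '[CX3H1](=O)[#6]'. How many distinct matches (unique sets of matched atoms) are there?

[CX3H1](=O)[#6] is the SMARTS for an aldehyde: an sp2 carbon with one H, double-bonded to O and single-bonded to carbon.
Exactly one fragment in the molecule meets all constraints, giving 1 match.

1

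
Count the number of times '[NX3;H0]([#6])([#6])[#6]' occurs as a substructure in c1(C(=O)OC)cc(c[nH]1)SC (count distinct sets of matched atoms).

[NX3;H0]([#6])([#6])[#6] is the SMARTS for a tertiary amine: a trivalent nitrogen with no H, bonded to three carbons.
No fragment in the molecule satisfies every constraint, giving 0 matches.

0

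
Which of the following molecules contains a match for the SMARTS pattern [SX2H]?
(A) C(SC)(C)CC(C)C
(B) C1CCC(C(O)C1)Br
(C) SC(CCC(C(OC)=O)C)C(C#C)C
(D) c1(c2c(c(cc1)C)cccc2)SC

[SX2H] describes an aliphatic sulfur with two connections, one being H (a thiol).
(A) has a methylthio ether (-SCH3) but the sulfur has H0 (bonded to two carbons), not H1.
(B) has a hydroxyl group (-OH) but it is an -OH, not an -SH.
(C) contains a thiol (-SH), which satisfies every atom and bond constraint.
(D) has a methylthio ether (-SCH3) but the sulfur has H0 (bonded to two carbons), not H1.
So the answer is (C).

C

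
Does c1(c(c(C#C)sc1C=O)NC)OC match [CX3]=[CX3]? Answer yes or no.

No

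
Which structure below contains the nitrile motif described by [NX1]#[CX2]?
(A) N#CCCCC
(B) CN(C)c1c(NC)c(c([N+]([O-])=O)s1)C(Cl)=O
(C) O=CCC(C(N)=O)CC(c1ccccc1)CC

A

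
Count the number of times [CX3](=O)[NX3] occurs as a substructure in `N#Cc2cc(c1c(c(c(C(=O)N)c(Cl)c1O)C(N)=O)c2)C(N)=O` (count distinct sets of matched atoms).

[CX3](=O)[NX3] is the SMARTS for an amide: a carbonyl carbon bonded to a trivalent nitrogen.
The molecule carries 3 separate instances of a primary amide (-C(=O)NH2) meeting every constraint; each maps to a distinct set of atoms, giving 3 matches.

3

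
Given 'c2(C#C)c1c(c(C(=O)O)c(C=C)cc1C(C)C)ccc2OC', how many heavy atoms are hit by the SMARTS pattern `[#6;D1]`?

5

The query [#6;D1] means: carbon bonded to exactly one heavy atom.
Check the 22 heavy atoms by environment: 7× c (aromatic, D3) → no; 3× c (aromatic, D2) → no; 2× C (D3) → no; 2× O (D1) → no; 2× C (D2) → no; 5× C (D1) → match; 1× O (D2) → no.
That gives 5 matching atoms.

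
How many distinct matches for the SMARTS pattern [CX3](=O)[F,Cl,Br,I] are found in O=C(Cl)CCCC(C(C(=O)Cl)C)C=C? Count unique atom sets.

2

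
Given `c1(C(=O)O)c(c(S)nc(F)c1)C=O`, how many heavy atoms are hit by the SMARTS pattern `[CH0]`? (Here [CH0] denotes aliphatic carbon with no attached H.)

1

The query [CH0] means: aliphatic carbon with no attached hydrogen.
Check the 13 heavy atoms by environment: 1× n (aromatic, H0) → no; 4× c (aromatic, H0) → no; 1× c (aromatic, H1) → no; 1× F (H0) → no; 1× S (H1) → no; 1× C (H0) → match; 2× O (H0) → no; 1× O (H1) → no; 1× C (H1) → no.
That gives 1 matching atom.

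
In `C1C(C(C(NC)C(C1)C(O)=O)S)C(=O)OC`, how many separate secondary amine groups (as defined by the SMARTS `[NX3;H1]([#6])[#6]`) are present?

1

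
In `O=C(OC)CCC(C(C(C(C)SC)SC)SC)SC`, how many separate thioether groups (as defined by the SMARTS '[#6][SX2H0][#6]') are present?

[#6][SX2H0][#6] is the SMARTS for a thioether: an aliphatic sulfur bridging two carbons with no H on the sulfur.
The molecule carries 4 separate instances of a methylthio ether (-SCH3) meeting every constraint; each maps to a distinct set of atoms, giving 4 matches.

4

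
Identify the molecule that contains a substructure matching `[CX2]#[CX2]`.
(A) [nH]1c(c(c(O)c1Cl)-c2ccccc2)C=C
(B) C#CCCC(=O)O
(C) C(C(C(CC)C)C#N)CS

B

[CX2]#[CX2] describes a carbon-carbon triple bond (an alkyne).
(A) has a vinyl group (-CH=CH2) but the C=C is a double bond; both carbons are CX3, not CX2.
(B) contains an ethynyl group (-C#CH), which satisfies every atom and bond constraint.
(C) has a nitrile (-C#N) but the triple bond is C#N, not C#C.
So the answer is (B).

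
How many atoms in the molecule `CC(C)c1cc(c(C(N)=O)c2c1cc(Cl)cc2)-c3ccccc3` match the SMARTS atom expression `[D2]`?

9

The query [D2] means: atom with exactly two heavy-atom neighbours.
Check the 23 heavy atoms by environment: 7× c (aromatic, D3) → no; 9× c (aromatic, D2) → match; 1× Cl (D1) → no; 2× C (D3) → no; 2× C (D1) → no; 1× O (D1) → no; 1× N (D1) → no.
That gives 9 matching atoms.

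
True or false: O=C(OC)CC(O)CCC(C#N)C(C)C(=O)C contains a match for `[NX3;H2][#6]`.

The pattern [NX3;H2][#6] describes a trivalent nitrogen with two H attached to carbon — a primary amine.
The closest candidate here is a nitrile (-C#N), but the nitrogen is NX1 (triple-bonded), not NX3 with two H. No other fragment satisfies the full query, so there is no match.

False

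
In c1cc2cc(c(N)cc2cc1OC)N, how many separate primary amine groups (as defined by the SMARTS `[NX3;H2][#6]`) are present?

[NX3;H2][#6] is the SMARTS for a primary amine: a trivalent nitrogen with two H attached to carbon.
The molecule carries 2 separate instances of a primary amino group (-NH2) meeting every constraint; each maps to a distinct set of atoms, giving 2 matches.

2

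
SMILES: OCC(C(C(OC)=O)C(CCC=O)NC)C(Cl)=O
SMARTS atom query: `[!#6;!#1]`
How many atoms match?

7

The query [!#6;!#1] means: not carbon and not hydrogen — any heteroatom.
Check the 18 heavy atoms by environment: 11× C → no; 5× O → match; 1× Cl → match; 1× N → match.
Summing the matching environments: 5 + 1 + 1 = 7 matching atoms.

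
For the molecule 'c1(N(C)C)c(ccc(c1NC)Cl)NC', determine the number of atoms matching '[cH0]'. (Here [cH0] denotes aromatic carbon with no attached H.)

4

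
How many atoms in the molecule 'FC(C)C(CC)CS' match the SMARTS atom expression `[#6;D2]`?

The query [#6;D2] means: any carbon bonded to exactly two heavy atoms.
Check the 8 heavy atoms by environment: 2× C (D2) → match; 2× C (D3) → no; 2× C (D1) → no; 1× F (D1) → no; 1× S (D1) → no.
That gives 2 matching atoms.

2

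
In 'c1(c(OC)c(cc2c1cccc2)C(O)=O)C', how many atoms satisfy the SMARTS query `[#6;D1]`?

The query [#6;D1] means: carbon bonded to exactly one heavy atom.
Check the 16 heavy atoms by environment: 5× c (aromatic, D3) → no; 5× c (aromatic, D2) → no; 2× C (D1) → match; 1× O (D2) → no; 1× C (D3) → no; 2× O (D1) → no.
That gives 2 matching atoms.

2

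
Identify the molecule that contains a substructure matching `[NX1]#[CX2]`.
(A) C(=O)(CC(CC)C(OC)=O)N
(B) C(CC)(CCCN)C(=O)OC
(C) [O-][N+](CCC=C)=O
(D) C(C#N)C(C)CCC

[NX1]#[CX2] describes a nitrogen triple-bonded to a two-connected carbon (a nitrile).
(A) has a primary amide (-C(=O)NH2) but the nitrogen is NX3, not NX1.
(B) has a primary amino group (-NH2) but the nitrogen is NX3 (three connections), not NX1 triple-bonded.
(C) has a nitro group (-[N+](=O)[O-]) but there is no C#N triple bond.
(D) contains a nitrile (-C#N), which satisfies every atom and bond constraint.
So the answer is (D).

D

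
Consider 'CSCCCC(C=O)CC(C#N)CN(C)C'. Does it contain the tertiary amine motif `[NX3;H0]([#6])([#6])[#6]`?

Yes

The pattern [NX3;H0]([#6])([#6])[#6] describes a trivalent nitrogen with no H, bonded to three carbons — a tertiary amine.
The molecule carries a dimethylamino group (-N(CH3)2), whose atoms satisfy every constraint of the query, so the pattern matches.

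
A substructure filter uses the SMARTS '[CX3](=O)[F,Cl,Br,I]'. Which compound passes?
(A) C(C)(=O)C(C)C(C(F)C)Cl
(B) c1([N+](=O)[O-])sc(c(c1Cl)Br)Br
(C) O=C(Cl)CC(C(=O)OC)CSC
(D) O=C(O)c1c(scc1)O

C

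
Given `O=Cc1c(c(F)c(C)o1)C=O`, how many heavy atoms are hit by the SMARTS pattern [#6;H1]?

The query [#6;H1] means: any carbon bearing exactly one hydrogen.
Check the 11 heavy atoms by environment: 1× o (aromatic, H0) → no; 4× c (aromatic, H0) → no; 1× C (H3) → no; 1× F (H0) → no; 2× C (H1) → match; 2× O (H0) → no.
That gives 2 matching atoms.

2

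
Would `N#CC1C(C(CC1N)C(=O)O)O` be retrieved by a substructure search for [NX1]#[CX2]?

Yes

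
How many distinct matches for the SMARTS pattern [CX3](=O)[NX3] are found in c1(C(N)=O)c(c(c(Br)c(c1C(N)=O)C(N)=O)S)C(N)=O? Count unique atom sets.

4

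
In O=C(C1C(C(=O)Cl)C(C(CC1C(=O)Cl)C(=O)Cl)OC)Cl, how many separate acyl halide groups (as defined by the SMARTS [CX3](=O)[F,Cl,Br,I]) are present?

4

[CX3](=O)[F,Cl,Br,I] is the SMARTS for an acyl halide: a carbonyl carbon bonded to a halogen.
The molecule carries 4 separate instances of an acyl chloride (-C(=O)Cl) meeting every constraint; each maps to a distinct set of atoms, giving 4 matches.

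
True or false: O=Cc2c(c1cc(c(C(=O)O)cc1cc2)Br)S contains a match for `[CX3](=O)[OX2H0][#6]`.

False

The pattern [CX3](=O)[OX2H0][#6] describes a carbonyl carbon bonded to an oxygen that is itself bonded to carbon (no H on that O) — an ester.
The closest candidate here is a carboxylic acid group (-C(=O)OH), but the singly-bonded O carries H (OX2H1, not H0). No other fragment satisfies the full query, so there is no match.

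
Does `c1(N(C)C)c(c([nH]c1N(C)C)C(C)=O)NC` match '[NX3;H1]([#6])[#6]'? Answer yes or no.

The pattern [NX3;H1]([#6])[#6] describes a trivalent nitrogen with one H, bonded to two carbons — a secondary amine.
The molecule carries an N-methylamino group (-NHCH3), whose atoms satisfy every constraint of the query, so the pattern matches.

Yes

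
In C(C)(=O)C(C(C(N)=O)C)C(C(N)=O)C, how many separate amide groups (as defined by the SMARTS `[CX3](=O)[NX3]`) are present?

[CX3](=O)[NX3] is the SMARTS for an amide: a carbonyl carbon bonded to a trivalent nitrogen.
The molecule carries 2 separate instances of a primary amide (-C(=O)NH2) meeting every constraint; each maps to a distinct set of atoms, giving 2 matches.

2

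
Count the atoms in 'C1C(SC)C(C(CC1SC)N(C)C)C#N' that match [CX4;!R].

The query [CX4;!R] means: aliphatic carbon with four total connections, not in a ring.
Check the 15 heavy atoms by environment: 6× C (X4, in 6-ring) → no; 1× C (X2, acyclic) → no; 1× N (X1, acyclic) → no; 2× S (X2, acyclic) → no; 4× C (X4, acyclic) → match; 1× N (X3, acyclic) → no.
That gives 4 matching atoms.

4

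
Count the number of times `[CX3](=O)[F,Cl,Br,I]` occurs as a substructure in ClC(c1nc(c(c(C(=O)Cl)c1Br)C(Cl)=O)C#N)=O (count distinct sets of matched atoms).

3

[CX3](=O)[F,Cl,Br,I] is the SMARTS for an acyl halide: a carbonyl carbon bonded to a halogen.
The molecule carries 3 separate instances of an acyl chloride (-C(=O)Cl) meeting every constraint; each maps to a distinct set of atoms, giving 3 matches.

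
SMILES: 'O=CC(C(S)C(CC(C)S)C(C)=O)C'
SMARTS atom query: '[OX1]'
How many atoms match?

Check the 14 heavy atoms by environment: 8× C (X4) → no; 2× C (X3) → no; 2× O (X1) → match; 2× S (X2) → no.
That gives 2 matching atoms.

2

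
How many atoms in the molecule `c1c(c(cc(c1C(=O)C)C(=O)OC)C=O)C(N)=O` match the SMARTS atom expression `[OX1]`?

The query [OX1] means: aliphatic oxygen with one total connection — typically a carbonyl =O or an oxide.
Check the 18 heavy atoms by environment: 6× c (aromatic, X3) → no; 4× C (X3) → no; 4× O (X1) → match; 1× N (X3) → no; 1× O (X2) → no; 2× C (X4) → no.
That gives 4 matching atoms.

4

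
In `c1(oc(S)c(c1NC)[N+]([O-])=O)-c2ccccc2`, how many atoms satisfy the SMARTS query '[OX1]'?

The query [OX1] means: aliphatic oxygen with one total connection — typically a carbonyl =O or an oxide.
Check the 17 heavy atoms by environment: 1× o (aromatic, X2) → no; 10× c (aromatic, X3) → no; 1× N (X3) → no; 1× C (X4) → no; 1× S (X2) → no; 1× N (charge +1, X3) → no; 1× O (charge -1, X1) → match; 1× O (X1) → match.
Summing the matching environments: 1 + 1 = 2 matching atoms.

2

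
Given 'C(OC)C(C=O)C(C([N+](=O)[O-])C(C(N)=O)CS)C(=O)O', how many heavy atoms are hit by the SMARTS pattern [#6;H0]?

Check the 20 heavy atoms by environment: 2× C (H2) → no; 5× C (H1) → no; 5× O (H0) → no; 1× C (H3) → no; 1× N (charge +1, H0) → no; 1× O (charge -1, H0) → no; 2× C (H0) → match; 1× O (H1) → no; 1× N (H2) → no; 1× S (H1) → no.
That gives 2 matching atoms.

2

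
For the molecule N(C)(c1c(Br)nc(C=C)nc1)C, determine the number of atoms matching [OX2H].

0

The query [OX2H] means: aliphatic oxygen with two connections, one of which is H — an -OH oxygen.
Check the 12 heavy atoms by environment: 2× n (aromatic, H0, X2) → no; 3× c (aromatic, H0, X3) → no; 1× c (aromatic, H1, X3) → no; 1× Br (H0, X1) → no; 1× C (H1, X3) → no; 1× C (H2, X3) → no; 1× N (H0, X3) → no; 2× C (H3, X4) → no.
No environment satisfies the query, so 0 matching atoms.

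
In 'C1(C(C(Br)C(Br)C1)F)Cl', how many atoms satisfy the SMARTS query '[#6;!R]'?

0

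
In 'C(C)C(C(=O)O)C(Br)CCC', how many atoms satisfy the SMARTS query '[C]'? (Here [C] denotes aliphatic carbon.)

8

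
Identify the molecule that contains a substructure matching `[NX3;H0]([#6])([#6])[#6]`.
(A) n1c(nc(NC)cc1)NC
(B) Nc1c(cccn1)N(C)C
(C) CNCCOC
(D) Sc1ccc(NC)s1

[NX3;H0]([#6])([#6])[#6] describes a trivalent nitrogen with no H, bonded to three carbons (a tertiary amine).
(A) has an N-methylamino group (-NHCH3) but the nitrogen still has one H (H1), not H0.
(B) contains a dimethylamino group (-N(CH3)2), which satisfies every atom and bond constraint.
(C) has an N-methylamino group (-NHCH3) but the nitrogen still has one H (H1), not H0.
(D) has an N-methylamino group (-NHCH3) but the nitrogen still has one H (H1), not H0.
So the answer is (B).

B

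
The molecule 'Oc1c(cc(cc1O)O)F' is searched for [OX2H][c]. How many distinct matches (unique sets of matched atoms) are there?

3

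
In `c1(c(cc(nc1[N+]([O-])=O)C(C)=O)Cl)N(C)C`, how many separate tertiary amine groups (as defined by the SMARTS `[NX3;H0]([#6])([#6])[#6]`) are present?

[NX3;H0]([#6])([#6])[#6] is the SMARTS for a tertiary amine: a trivalent nitrogen with no H, bonded to three carbons.
Exactly one fragment in the molecule meets all constraints, giving 1 match.

1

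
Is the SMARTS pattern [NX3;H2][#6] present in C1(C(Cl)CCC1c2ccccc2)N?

Yes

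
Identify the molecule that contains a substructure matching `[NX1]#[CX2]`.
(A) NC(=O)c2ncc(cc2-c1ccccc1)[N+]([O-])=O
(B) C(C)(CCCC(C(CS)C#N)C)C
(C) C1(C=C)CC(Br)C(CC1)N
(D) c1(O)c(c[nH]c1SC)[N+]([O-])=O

B

[NX1]#[CX2] describes a nitrogen triple-bonded to a two-connected carbon (a nitrile).
(A) has a nitro group (-[N+](=O)[O-]) but there is no C#N triple bond.
(B) contains a nitrile (-C#N), which satisfies every atom and bond constraint.
(C) has a primary amino group (-NH2) but the nitrogen is NX3 (three connections), not NX1 triple-bonded.
(D) has a nitro group (-[N+](=O)[O-]) but there is no C#N triple bond.
So the answer is (B).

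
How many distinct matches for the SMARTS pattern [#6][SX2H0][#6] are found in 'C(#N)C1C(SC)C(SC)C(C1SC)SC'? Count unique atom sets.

4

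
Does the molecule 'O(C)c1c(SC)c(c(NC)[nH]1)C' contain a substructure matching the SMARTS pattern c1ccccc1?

The pattern c1ccccc1 describes six aromatic carbons in a ring — a benzene ring.
The closest candidate here is a methyl group (-CH3), but no six-membered all-carbon aromatic ring is present. No other fragment satisfies the full query, so there is no match.

No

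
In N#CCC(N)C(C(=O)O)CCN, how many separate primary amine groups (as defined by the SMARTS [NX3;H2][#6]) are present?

2

[NX3;H2][#6] is the SMARTS for a primary amine: a trivalent nitrogen with two H attached to carbon.
The molecule carries 2 separate instances of a primary amino group (-NH2) meeting every constraint; each maps to a distinct set of atoms, giving 2 matches.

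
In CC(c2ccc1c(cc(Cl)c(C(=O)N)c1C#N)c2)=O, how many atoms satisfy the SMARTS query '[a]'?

Check the 19 heavy atoms by environment: 10× c (aromatic) → match; 1× Cl → no; 4× C → no; 2× N → no; 2× O → no.
That gives 10 matching atoms.

10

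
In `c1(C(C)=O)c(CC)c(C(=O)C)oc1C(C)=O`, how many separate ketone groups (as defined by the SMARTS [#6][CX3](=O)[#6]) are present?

[#6][CX3](=O)[#6] is the SMARTS for a ketone: a carbonyl carbon (no H) flanked by two carbons.
The molecule carries 3 separate instances of an acetyl/ketone group (-C(=O)CH3) meeting every constraint; each maps to a distinct set of atoms, giving 3 matches.

3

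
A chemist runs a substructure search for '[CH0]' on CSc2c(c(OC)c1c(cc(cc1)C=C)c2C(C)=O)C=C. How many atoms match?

Check the 21 heavy atoms by environment: 7× c (aromatic, H0) → no; 3× c (aromatic, H1) → no; 1× S (H0) → no; 3× C (H3) → no; 2× C (H1) → no; 2× C (H2) → no; 1× C (H0) → match; 2× O (H0) → no.
That gives 1 matching atom.

1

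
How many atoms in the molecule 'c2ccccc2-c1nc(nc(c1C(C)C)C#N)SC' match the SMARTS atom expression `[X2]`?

4

The query [X2] means: any atom with exactly two total connections (bonds + H).
Check the 19 heavy atoms by environment: 2× n (aromatic, X2) → match; 10× c (aromatic, X3) → no; 4× C (X4) → no; 1× C (X2) → match; 1× N (X1) → no; 1× S (X2) → match.
Summing the matching environments: 2 + 1 + 1 = 4 matching atoms.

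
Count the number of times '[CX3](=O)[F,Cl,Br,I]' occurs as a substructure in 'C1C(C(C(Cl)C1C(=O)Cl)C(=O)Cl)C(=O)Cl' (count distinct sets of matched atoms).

[CX3](=O)[F,Cl,Br,I] is the SMARTS for an acyl halide: a carbonyl carbon bonded to a halogen.
The molecule carries 3 separate instances of an acyl chloride (-C(=O)Cl) meeting every constraint; each maps to a distinct set of atoms, giving 3 matches.

3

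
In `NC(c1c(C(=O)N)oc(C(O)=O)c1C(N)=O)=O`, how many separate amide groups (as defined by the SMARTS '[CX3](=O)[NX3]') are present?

3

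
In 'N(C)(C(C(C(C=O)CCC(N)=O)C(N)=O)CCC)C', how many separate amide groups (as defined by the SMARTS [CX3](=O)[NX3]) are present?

[CX3](=O)[NX3] is the SMARTS for an amide: a carbonyl carbon bonded to a trivalent nitrogen.
The molecule carries 2 separate instances of a primary amide (-C(=O)NH2) meeting every constraint; each maps to a distinct set of atoms, giving 2 matches.

2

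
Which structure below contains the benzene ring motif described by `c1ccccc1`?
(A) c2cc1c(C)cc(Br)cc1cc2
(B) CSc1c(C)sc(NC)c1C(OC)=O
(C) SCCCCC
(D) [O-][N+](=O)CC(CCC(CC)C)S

A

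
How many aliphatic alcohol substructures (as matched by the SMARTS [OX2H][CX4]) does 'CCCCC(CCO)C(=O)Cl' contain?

[OX2H][CX4] is the SMARTS for an aliphatic alcohol: a hydroxyl oxygen bound to an sp3 (X4) carbon.
Exactly one fragment in the molecule meets all constraints, giving 1 match.

1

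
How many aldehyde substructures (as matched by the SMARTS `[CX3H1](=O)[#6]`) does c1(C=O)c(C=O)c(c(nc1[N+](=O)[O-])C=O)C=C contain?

[CX3H1](=O)[#6] is the SMARTS for an aldehyde: an sp2 carbon with one H, double-bonded to O and single-bonded to carbon.
The molecule carries 3 separate instances of an aldehyde (-CHO) meeting every constraint; each maps to a distinct set of atoms, giving 3 matches.

3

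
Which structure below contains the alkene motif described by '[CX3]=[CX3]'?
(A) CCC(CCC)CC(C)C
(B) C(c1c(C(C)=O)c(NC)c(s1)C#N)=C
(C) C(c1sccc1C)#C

B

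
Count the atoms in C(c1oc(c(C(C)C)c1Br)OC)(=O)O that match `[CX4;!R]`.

4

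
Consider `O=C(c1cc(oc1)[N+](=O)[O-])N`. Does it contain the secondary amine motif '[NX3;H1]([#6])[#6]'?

No

The pattern [NX3;H1]([#6])[#6] describes a trivalent nitrogen with one H, bonded to two carbons — a secondary amine.
The closest candidate here is a primary amide (-C(=O)NH2), but the -C(=O)NH2 nitrogen has H2, not H1. No other fragment satisfies the full query, so there is no match.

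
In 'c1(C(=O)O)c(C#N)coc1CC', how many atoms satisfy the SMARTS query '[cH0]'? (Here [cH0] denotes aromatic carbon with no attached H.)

The query [cH0] means: aromatic carbon with no attached hydrogen (substituted or ring-fusion).
Check the 12 heavy atoms by environment: 1× o (aromatic, H0) → no; 3× c (aromatic, H0) → match; 1× c (aromatic, H1) → no; 2× C (H0) → no; 1× N (H0) → no; 1× O (H0) → no; 1× O (H1) → no; 1× C (H2) → no; 1× C (H3) → no.
That gives 3 matching atoms.

3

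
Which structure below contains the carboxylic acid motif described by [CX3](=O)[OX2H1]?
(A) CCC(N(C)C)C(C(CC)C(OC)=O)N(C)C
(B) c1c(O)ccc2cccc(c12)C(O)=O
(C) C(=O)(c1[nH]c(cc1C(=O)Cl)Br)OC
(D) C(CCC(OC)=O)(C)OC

[CX3](=O)[OX2H1] describes an sp2 carbon double-bonded to O and single-bonded to an -OH oxygen (a carboxylic acid).
(A) has a methyl-ester group (-C(=O)OCH3) but the singly-bonded O has no H (OX2H0, not OX2H1).
(B) contains a carboxylic acid group (-C(=O)OH), which satisfies every atom and bond constraint.
(C) has a methyl-ester group (-C(=O)OCH3) but the singly-bonded O has no H (OX2H0, not OX2H1).
(D) has a methyl-ester group (-C(=O)OCH3) but the singly-bonded O has no H (OX2H0, not OX2H1).
So the answer is (B).

B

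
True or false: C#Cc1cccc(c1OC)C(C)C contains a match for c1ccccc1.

The pattern c1ccccc1 describes six aromatic carbons in a ring — a benzene ring.
The required atom environment is present in the molecule, so the pattern matches.

True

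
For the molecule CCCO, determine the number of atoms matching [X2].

1

The query [X2] means: any atom with exactly two total connections (bonds + H).
Check the 4 heavy atoms by environment: 3× C (X4) → no; 1× O (X2) → match.
That gives 1 matching atom.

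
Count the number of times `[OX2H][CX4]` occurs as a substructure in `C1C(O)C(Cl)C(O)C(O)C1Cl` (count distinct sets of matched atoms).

3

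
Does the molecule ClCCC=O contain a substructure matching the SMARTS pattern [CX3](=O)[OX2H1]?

No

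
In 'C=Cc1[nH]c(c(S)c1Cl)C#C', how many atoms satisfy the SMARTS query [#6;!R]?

4

The query [#6;!R] means: carbon not in any ring.
Check the 11 heavy atoms by environment: 1× n (aromatic, in 5-ring) → no; 4× c (aromatic, in 5-ring) → no; 4× C (acyclic) → match; 1× S (acyclic) → no; 1× Cl (acyclic) → no.
That gives 4 matching atoms.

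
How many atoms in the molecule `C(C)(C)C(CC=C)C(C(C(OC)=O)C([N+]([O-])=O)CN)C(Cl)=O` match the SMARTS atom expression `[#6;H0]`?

The query [#6;H0] means: any carbon with no attached hydrogen.
Check the 22 heavy atoms by environment: 3× C (H2) → no; 6× C (H1) → no; 1× N (charge +1, H0) → no; 1× O (charge -1, H0) → no; 4× O (H0) → no; 1× N (H2) → no; 2× C (H0) → match; 1× Cl (H0) → no; 3× C (H3) → no.
That gives 2 matching atoms.

2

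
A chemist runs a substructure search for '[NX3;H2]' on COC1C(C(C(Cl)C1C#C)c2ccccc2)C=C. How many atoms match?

0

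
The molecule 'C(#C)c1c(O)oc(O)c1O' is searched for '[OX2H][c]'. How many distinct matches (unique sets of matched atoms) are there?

[OX2H][c] is the SMARTS for a phenol: a hydroxyl oxygen attached to an aromatic carbon.
The molecule carries 3 separate instances of a hydroxyl group (-OH) meeting every constraint; each maps to a distinct set of atoms, giving 3 matches.

3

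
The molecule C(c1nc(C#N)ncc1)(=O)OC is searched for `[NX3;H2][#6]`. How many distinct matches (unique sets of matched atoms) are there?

[NX3;H2][#6] is the SMARTS for a primary amine: a trivalent nitrogen with two H attached to carbon.
The molecule has a nitrile (-C#N), but the nitrogen is NX1 (triple-bonded), not NX3 with two H; nothing else fits, so there are 0 matches.

0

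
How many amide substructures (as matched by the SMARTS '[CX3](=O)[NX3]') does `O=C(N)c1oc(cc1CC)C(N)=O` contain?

2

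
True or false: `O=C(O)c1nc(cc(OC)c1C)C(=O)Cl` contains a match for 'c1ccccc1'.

The pattern c1ccccc1 describes six aromatic carbons in a ring — a benzene ring.
The closest candidate here is a methyl group (-CH3), but no six-membered all-carbon aromatic ring is present. No other fragment satisfies the full query, so there is no match.

False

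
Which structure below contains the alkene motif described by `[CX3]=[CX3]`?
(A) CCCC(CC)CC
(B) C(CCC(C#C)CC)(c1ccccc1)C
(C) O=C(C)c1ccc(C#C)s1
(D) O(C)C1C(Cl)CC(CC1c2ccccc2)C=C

[CX3]=[CX3] describes a non-aromatic C=C double bond between two sp2 carbons (an alkene).
(A) has an ethyl group (-CH2CH3) but its C-C bond is a single bond between CX4 carbons, not CX3=CX3.
(B) has an ethynyl group (-C#CH) but the C-C bond is a triple bond, not a double bond.
(C) has an ethynyl group (-C#CH) but the C-C bond is a triple bond, not a double bond.
(D) contains a vinyl group (-CH=CH2), which satisfies every atom and bond constraint.
So the answer is (D).

D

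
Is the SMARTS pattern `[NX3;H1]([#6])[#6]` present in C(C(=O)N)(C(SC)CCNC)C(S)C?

Yes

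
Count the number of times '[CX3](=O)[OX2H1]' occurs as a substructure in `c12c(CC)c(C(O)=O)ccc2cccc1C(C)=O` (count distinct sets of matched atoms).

1

[CX3](=O)[OX2H1] is the SMARTS for a carboxylic acid: an sp2 carbon double-bonded to O and single-bonded to an -OH oxygen.
Exactly one fragment in the molecule meets all constraints, giving 1 match.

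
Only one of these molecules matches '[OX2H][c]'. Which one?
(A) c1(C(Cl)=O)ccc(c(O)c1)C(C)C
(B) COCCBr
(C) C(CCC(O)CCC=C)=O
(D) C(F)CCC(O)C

A

[OX2H][c] describes a hydroxyl oxygen attached to an aromatic carbon (a phenol).
(A) contains a hydroxyl group (-OH), which satisfies every atom and bond constraint.
(B) has a methoxy ether (-OCH3) but the oxygen has H0, not H1.
(C) has a hydroxyl group (-OH) but the -OH is on an aliphatic carbon, not an aromatic c.
(D) has a hydroxyl group (-OH) but the -OH is on an aliphatic carbon, not an aromatic c.
So the answer is (A).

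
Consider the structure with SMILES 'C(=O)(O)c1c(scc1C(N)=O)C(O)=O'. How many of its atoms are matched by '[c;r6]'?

0

The query [c;r6] means: aromatic carbon that belongs to a six-membered ring.
Check the 14 heavy atoms by environment: 1× s (aromatic, in 5-ring) → no; 4× c (aromatic, in 5-ring) → no; 3× C (acyclic) → no; 5× O (acyclic) → no; 1× N (acyclic) → no.
No environment satisfies the query, so 0 matching atoms.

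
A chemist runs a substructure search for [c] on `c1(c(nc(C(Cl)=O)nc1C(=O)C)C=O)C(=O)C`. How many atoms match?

The query [c] means: lowercase c matches aromatic carbon only.
Check the 17 heavy atoms by environment: 2× n (aromatic) → no; 4× c (aromatic) → match; 6× C → no; 4× O → no; 1× Cl → no.
That gives 4 matching atoms.

4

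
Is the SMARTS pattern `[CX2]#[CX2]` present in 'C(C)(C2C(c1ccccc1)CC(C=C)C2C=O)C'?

The pattern [CX2]#[CX2] describes a carbon-carbon triple bond — an alkyne.
The closest candidate here is a vinyl group (-CH=CH2), but the C=C is a double bond; both carbons are CX3, not CX2. No other fragment satisfies the full query, so there is no match.

No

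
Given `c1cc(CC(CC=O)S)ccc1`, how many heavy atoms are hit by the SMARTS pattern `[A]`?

6

The query [A] means: A matches any aliphatic (non-aromatic) heavy atom.
Check the 12 heavy atoms by environment: 4× C → match; 6× c (aromatic) → no; 1× O → match; 1× S → match.
Summing the matching environments: 4 + 1 + 1 = 6 matching atoms.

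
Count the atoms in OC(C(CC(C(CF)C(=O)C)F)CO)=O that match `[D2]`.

3

The query [D2] means: atom with exactly two heavy-atom neighbours.
Check the 15 heavy atoms by environment: 3× C (D2) → match; 5× C (D3) → no; 4× O (D1) → no; 2× F (D1) → no; 1× C (D1) → no.
That gives 3 matching atoms.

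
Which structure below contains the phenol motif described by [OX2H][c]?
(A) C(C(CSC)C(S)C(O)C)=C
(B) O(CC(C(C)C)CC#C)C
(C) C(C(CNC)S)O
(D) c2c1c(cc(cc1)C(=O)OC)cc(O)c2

D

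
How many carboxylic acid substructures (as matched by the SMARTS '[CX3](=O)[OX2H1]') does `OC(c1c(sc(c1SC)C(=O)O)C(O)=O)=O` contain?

3

[CX3](=O)[OX2H1] is the SMARTS for a carboxylic acid: an sp2 carbon double-bonded to O and single-bonded to an -OH oxygen.
The molecule carries 3 separate instances of a carboxylic acid group (-C(=O)OH) meeting every constraint; each maps to a distinct set of atoms, giving 3 matches.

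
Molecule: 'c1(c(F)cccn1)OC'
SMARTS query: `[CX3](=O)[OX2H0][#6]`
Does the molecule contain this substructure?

No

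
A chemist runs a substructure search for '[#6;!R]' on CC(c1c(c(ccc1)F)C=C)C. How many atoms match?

5

The query [#6;!R] means: carbon not in any ring.
Check the 12 heavy atoms by environment: 6× c (aromatic, in 6-ring) → no; 5× C (acyclic) → match; 1× F (acyclic) → no.
That gives 5 matching atoms.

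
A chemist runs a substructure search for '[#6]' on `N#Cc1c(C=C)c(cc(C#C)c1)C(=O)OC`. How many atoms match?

The query [#6] means: #6 matches any atom with atomic number 6 (carbon, aromatic or aliphatic).
Check the 16 heavy atoms by environment: 6× c (aromatic) → match; 7× C → match; 2× O → no; 1× N → no.
Summing the matching environments: 6 + 7 = 13 matching atoms.

13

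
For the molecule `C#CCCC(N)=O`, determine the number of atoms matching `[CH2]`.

Check the 7 heavy atoms by environment: 2× C (H2) → match; 2× C (H0) → no; 1× C (H1) → no; 1× O (H0) → no; 1× N (H2) → no.
That gives 2 matching atoms.

2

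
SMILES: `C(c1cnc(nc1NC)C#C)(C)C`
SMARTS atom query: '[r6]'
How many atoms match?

6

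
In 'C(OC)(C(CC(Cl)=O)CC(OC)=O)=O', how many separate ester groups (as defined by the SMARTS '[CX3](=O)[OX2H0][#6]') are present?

2

[CX3](=O)[OX2H0][#6] is the SMARTS for an ester: a carbonyl carbon bonded to an oxygen that is itself bonded to carbon (no H on that O).
The molecule carries 2 separate instances of a methyl-ester group (-C(=O)OCH3) meeting every constraint; each maps to a distinct set of atoms, giving 2 matches.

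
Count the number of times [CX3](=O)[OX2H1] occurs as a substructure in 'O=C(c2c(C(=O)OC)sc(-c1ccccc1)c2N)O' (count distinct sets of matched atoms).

1

[CX3](=O)[OX2H1] is the SMARTS for a carboxylic acid: an sp2 carbon double-bonded to O and single-bonded to an -OH oxygen.
Exactly one fragment in the molecule meets all constraints, giving 1 match.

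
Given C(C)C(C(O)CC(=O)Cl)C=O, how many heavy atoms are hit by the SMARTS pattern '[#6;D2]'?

The query [#6;D2] means: any carbon bonded to exactly two heavy atoms.
Check the 11 heavy atoms by environment: 3× C (D2) → match; 3× C (D3) → no; 3× O (D1) → no; 1× C (D1) → no; 1× Cl (D1) → no.
That gives 3 matching atoms.

3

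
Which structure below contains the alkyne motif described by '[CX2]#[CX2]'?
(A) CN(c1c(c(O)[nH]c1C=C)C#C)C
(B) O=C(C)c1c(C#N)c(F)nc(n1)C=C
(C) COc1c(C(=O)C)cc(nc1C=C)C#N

A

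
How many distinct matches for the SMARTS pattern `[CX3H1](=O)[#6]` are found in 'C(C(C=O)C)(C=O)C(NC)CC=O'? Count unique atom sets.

3

[CX3H1](=O)[#6] is the SMARTS for an aldehyde: an sp2 carbon with one H, double-bonded to O and single-bonded to carbon.
The molecule carries 3 separate instances of an aldehyde (-CHO) meeting every constraint; each maps to a distinct set of atoms, giving 3 matches.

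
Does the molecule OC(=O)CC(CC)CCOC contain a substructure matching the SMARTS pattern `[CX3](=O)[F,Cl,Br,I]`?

No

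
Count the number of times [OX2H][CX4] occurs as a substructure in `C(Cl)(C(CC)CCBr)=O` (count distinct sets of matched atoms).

0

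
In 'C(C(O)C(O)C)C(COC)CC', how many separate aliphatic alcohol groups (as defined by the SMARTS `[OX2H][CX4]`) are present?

[OX2H][CX4] is the SMARTS for an aliphatic alcohol: a hydroxyl oxygen bound to an sp3 (X4) carbon.
The molecule carries 2 separate instances of a hydroxyl group (-OH) meeting every constraint; each maps to a distinct set of atoms, giving 2 matches.

2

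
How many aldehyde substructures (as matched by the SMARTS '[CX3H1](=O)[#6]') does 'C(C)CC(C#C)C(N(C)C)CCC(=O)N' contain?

0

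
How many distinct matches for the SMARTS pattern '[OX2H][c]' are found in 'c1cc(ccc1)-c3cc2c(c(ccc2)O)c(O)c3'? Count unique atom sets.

2

[OX2H][c] is the SMARTS for a phenol: a hydroxyl oxygen attached to an aromatic carbon.
The molecule carries 2 separate instances of a hydroxyl group (-OH) meeting every constraint; each maps to a distinct set of atoms, giving 2 matches.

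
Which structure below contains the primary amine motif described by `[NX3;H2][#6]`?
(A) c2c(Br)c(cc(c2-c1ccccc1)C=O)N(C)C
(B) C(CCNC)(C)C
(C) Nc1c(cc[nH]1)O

[NX3;H2][#6] describes a trivalent nitrogen with two H attached to carbon (a primary amine).
(A) has a dimethylamino group (-N(CH3)2) but the nitrogen has H0, not H2.
(B) has an N-methylamino group (-NHCH3) but the nitrogen bears two carbons and only one H (H1), not H2.
(C) contains a primary amino group (-NH2), which satisfies every atom and bond constraint.
So the answer is (C).

C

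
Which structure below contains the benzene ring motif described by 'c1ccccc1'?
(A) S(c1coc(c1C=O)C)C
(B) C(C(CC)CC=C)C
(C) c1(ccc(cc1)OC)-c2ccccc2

c1ccccc1 describes six aromatic carbons in a ring (a benzene ring).
(A) has a methyl group (-CH3) but no six-membered all-carbon aromatic ring is present.
(B) has a methyl group (-CH3) but no six-membered all-carbon aromatic ring is present.
(C) contains a phenyl ring, which satisfies every atom and bond constraint.
So the answer is (C).

C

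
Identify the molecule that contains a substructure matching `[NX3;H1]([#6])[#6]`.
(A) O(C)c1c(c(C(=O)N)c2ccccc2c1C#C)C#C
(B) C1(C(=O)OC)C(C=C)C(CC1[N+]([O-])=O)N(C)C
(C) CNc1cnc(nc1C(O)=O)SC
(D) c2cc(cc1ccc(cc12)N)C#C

[NX3;H1]([#6])[#6] describes a trivalent nitrogen with one H, bonded to two carbons (a secondary amine).
(A) has a primary amide (-C(=O)NH2) but the -C(=O)NH2 nitrogen has H2, not H1.
(B) has a dimethylamino group (-N(CH3)2) but the nitrogen has H0, not H1.
(C) contains an N-methylamino group (-NHCH3), which satisfies every atom and bond constraint.
(D) has a primary amino group (-NH2) but the nitrogen has H2 and only one carbon neighbour.
So the answer is (C).

C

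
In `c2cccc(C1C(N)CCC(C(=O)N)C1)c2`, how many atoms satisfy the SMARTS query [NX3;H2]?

2

Check the 16 heavy atoms by environment: 3× C (H2, X4) → no; 3× C (H1, X4) → no; 1× C (H0, X3) → no; 1× O (H0, X1) → no; 2× N (H2, X3) → match; 1× c (aromatic, H0, X3) → no; 5× c (aromatic, H1, X3) → no.
That gives 2 matching atoms.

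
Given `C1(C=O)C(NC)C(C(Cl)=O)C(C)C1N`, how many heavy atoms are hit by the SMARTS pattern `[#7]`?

The query [#7] means: #7 matches any nitrogen atom regardless of aromaticity.
Check the 14 heavy atoms by environment: 9× C → no; 2× O → no; 1× Cl → no; 2× N → match.
That gives 2 matching atoms.

2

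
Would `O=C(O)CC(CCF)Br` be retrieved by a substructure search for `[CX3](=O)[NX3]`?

No

The pattern [CX3](=O)[NX3] describes a carbonyl carbon bonded to a trivalent nitrogen — an amide.
The closest candidate here is a carboxylic acid group (-C(=O)OH), but the carbonyl is bonded to O, not to an NX3 nitrogen. No other fragment satisfies the full query, so there is no match.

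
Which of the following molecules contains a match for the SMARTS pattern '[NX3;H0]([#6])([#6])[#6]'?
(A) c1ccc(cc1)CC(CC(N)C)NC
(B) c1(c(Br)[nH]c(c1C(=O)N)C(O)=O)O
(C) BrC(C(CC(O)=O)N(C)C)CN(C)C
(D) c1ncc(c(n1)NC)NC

C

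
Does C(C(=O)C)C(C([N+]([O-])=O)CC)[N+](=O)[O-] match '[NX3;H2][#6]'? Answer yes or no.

The pattern [NX3;H2][#6] describes a trivalent nitrogen with two H attached to carbon — a primary amine.
The closest candidate here is a nitro group (-[N+](=O)[O-]), but the nitrogen is [N+] with no H, not NX3H2. No other fragment satisfies the full query, so there is no match.

No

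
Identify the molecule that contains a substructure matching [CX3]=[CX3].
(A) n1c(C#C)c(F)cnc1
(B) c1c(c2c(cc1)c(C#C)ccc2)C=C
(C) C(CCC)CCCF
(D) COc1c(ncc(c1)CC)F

B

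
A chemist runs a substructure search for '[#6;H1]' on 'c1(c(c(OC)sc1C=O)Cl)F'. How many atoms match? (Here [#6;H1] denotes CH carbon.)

1

The query [#6;H1] means: any carbon bearing exactly one hydrogen.
Check the 11 heavy atoms by environment: 1× s (aromatic, H0) → no; 4× c (aromatic, H0) → no; 1× F (H0) → no; 1× Cl (H0) → no; 1× C (H1) → match; 2× O (H0) → no; 1× C (H3) → no.
That gives 1 matching atom.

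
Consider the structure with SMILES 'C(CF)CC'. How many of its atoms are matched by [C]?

4

Check the 5 heavy atoms by environment: 4× C → match; 1× F → no.
That gives 4 matching atoms.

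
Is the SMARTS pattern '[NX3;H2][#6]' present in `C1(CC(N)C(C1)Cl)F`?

The pattern [NX3;H2][#6] describes a trivalent nitrogen with two H attached to carbon — a primary amine.
The molecule carries a primary amino group (-NH2), whose atoms satisfy every constraint of the query, so the pattern matches.

Yes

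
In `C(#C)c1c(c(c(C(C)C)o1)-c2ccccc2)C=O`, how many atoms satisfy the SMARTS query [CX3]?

1

Check the 18 heavy atoms by environment: 1× o (aromatic, X2) → no; 10× c (aromatic, X3) → no; 2× C (X2) → no; 1× C (X3) → match; 1× O (X1) → no; 3× C (X4) → no.
That gives 1 matching atom.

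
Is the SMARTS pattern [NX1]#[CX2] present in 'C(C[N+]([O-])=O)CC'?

No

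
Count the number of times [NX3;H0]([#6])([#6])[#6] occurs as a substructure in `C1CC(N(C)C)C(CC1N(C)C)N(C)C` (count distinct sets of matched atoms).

3

[NX3;H0]([#6])([#6])[#6] is the SMARTS for a tertiary amine: a trivalent nitrogen with no H, bonded to three carbons.
The molecule carries 3 separate instances of a dimethylamino group (-N(CH3)2) meeting every constraint; each maps to a distinct set of atoms, giving 3 matches.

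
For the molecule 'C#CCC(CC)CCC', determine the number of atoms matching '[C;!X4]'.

2

Check the 9 heavy atoms by environment: 7× C (X4) → no; 2× C (X2) → match.
That gives 2 matching atoms.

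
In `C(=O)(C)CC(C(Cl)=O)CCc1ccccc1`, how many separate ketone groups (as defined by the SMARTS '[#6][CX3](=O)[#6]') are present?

[#6][CX3](=O)[#6] is the SMARTS for a ketone: a carbonyl carbon (no H) flanked by two carbons.
Exactly one fragment in the molecule meets all constraints, giving 1 match.

1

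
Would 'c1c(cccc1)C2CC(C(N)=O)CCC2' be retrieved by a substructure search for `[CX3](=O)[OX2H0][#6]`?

No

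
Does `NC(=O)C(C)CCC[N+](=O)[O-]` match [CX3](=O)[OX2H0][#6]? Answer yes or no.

The pattern [CX3](=O)[OX2H0][#6] describes a carbonyl carbon bonded to an oxygen that is itself bonded to carbon (no H on that O) — an ester.
The closest candidate here is a primary amide (-C(=O)NH2), but the carbonyl is bonded to N, not to an O-C linkage. No other fragment satisfies the full query, so there is no match.

No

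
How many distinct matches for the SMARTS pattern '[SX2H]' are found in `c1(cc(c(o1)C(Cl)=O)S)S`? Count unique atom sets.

2

[SX2H] is the SMARTS for a thiol: an aliphatic sulfur with two connections, one being H.
The molecule carries 2 separate instances of a thiol (-SH) meeting every constraint; each maps to a distinct set of atoms, giving 2 matches.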